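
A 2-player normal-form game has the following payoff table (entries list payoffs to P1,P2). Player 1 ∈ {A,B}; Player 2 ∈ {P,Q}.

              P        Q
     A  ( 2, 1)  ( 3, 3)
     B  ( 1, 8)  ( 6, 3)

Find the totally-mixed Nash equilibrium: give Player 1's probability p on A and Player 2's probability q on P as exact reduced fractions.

P1 mixes 5/7 on A; P2 mixes 3/4 on P

P1 indiff ⇒ q·2+(1-q)·3 = q·1+(1-q)·6 ⇒ q(1) = (1-q)(3) ⇒ q = 3/4
P2 indiff ⇒ p·1+(1-p)·8 = p·3+(1-p)·3 ⇒ p(-2) = (1-p)(-5) ⇒ p = 5/7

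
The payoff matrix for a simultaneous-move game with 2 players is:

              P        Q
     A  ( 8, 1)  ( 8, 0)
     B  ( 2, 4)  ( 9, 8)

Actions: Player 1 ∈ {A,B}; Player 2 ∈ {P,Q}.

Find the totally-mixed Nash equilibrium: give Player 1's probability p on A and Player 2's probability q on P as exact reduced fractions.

P1 mixes 4/5 on A; P2 mixes 1/7 on P

P1 indiff ⇒ q·8+(1-q)·8 = q·2+(1-q)·9 ⇒ q(6) = (1-q)(1) ⇒ q = 1/7
P2 indiff ⇒ p·1+(1-p)·4 = p·0+(1-p)·8 ⇒ p(1) = (1-p)(4) ⇒ p = 4/5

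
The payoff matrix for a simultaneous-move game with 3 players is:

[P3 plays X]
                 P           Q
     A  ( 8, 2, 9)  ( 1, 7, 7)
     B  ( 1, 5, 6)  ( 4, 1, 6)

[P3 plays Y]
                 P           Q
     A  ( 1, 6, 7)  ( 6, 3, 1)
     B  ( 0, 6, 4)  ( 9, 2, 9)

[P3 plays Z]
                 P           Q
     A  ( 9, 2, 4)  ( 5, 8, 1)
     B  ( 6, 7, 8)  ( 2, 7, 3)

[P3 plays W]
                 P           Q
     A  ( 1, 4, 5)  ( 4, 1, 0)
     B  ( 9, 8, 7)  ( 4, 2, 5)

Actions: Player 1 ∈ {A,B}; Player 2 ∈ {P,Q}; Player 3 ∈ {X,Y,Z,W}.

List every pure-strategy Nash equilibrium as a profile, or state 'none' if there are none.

(A,P,X): not NE [P2→Q gives 7>2]
(A,P,Y): not NE [P3→X gives 9>7]
(A,P,Z): not NE [P2→Q gives 8>2; P3→X gives 9>4]
(A,P,W): not NE [P1→B gives 9>1; P3→X gives 9>5]
(A,Q,X): not NE [P1→B gives 4>1]
(A,Q,Y): not NE [P1→B gives 9>6; P2→P gives 6>3; P3→X gives 7>1]
(A,Q,Z): not NE [P3→X gives 7>1]
(A,Q,W): not NE [P2→P gives 4>1; P3→X gives 7>0]
(B,P,X): not NE [P1→A gives 8>1; P3→Z gives 8>6]
(B,P,Y): not NE [P1→A gives 1>0; P3→Z gives 8>4]
(B,P,Z): not NE [P1→A gives 9>6]
(B,P,W): not NE [P3→Z gives 8>7]
(B,Q,X): not NE [P2→P gives 5>1; P3→Y gives 9>6]
(B,Q,Y): not NE [P2→P gives 6>2]
(B,Q,Z): not NE [P1→A gives 5>2; P3→Y gives 9>3]
(B,Q,W): not NE [P2→P gives 8>2; P3→Y gives 9>5]

No pure NE.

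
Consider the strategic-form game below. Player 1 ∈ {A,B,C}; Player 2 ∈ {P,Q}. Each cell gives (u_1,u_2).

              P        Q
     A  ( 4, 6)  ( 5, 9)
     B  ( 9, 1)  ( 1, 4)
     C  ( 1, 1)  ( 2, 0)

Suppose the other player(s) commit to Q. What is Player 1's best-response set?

P1 best: {A}

u_1(A vs Q) = 5
u_1(B vs Q) = 1
u_1(C vs Q) = 2
max payoff 5 at {A}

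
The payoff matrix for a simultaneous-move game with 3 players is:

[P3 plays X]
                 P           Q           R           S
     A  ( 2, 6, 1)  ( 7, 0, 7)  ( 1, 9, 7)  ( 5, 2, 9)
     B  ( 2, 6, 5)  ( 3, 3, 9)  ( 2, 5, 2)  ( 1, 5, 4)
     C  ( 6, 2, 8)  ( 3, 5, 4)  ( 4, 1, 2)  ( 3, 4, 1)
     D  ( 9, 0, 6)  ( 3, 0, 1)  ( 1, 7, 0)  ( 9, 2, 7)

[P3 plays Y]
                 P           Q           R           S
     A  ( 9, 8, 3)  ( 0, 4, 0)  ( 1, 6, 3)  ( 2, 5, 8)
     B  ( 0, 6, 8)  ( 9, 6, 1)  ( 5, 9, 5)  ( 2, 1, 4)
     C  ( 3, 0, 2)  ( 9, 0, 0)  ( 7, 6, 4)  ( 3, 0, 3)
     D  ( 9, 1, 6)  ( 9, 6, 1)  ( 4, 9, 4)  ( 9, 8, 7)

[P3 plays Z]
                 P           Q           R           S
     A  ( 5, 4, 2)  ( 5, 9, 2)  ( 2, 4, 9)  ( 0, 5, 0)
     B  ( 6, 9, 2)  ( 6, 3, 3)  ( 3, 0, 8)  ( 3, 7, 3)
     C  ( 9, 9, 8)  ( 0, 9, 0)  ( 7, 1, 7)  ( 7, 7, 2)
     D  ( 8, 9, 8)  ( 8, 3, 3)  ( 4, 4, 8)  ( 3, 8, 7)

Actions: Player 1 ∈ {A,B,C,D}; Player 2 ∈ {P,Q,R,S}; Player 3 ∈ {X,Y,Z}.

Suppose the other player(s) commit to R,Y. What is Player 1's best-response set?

u_1(A vs R,Y) = 1
u_1(B vs R,Y) = 5
u_1(C vs R,Y) = 7
u_1(D vs R,Y) = 4
max payoff 7 at {C}

P1 best: {C}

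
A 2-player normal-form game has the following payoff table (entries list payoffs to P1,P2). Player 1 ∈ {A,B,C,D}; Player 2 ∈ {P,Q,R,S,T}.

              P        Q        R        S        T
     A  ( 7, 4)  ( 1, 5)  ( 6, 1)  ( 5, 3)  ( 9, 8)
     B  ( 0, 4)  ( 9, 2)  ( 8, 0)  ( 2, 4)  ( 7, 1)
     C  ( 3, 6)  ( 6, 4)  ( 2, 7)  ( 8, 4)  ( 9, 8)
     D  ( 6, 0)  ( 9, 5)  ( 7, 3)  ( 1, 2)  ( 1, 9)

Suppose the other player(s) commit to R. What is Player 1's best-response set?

BR_1 = {B}

u_1(A vs R) = 6
u_1(B vs R) = 8
u_1(C vs R) = 2
u_1(D vs R) = 7
max payoff 8 at {B}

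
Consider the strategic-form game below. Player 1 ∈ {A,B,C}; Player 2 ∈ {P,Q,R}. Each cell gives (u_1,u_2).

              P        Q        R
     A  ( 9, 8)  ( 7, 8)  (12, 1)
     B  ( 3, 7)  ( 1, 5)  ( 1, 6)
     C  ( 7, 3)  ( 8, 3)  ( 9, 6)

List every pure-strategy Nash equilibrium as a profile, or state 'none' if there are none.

Nash profiles: (A,P)

(A,P): NE
(A,Q): not NE [P1→C gives 8>7]
(A,R): not NE [P2→Q gives 8>1]
(B,P): not NE [P1→A gives 9>3]
(B,Q): not NE [P1→C gives 8>1; P2→P gives 7>5]
(B,R): not NE [P1→A gives 12>1; P2→P gives 7>6]
(C,P): not NE [P1→A gives 9>7; P2→R gives 6>3]
(C,Q): not NE [P2→R gives 6>3]
(C,R): not NE [P1→A gives 12>9]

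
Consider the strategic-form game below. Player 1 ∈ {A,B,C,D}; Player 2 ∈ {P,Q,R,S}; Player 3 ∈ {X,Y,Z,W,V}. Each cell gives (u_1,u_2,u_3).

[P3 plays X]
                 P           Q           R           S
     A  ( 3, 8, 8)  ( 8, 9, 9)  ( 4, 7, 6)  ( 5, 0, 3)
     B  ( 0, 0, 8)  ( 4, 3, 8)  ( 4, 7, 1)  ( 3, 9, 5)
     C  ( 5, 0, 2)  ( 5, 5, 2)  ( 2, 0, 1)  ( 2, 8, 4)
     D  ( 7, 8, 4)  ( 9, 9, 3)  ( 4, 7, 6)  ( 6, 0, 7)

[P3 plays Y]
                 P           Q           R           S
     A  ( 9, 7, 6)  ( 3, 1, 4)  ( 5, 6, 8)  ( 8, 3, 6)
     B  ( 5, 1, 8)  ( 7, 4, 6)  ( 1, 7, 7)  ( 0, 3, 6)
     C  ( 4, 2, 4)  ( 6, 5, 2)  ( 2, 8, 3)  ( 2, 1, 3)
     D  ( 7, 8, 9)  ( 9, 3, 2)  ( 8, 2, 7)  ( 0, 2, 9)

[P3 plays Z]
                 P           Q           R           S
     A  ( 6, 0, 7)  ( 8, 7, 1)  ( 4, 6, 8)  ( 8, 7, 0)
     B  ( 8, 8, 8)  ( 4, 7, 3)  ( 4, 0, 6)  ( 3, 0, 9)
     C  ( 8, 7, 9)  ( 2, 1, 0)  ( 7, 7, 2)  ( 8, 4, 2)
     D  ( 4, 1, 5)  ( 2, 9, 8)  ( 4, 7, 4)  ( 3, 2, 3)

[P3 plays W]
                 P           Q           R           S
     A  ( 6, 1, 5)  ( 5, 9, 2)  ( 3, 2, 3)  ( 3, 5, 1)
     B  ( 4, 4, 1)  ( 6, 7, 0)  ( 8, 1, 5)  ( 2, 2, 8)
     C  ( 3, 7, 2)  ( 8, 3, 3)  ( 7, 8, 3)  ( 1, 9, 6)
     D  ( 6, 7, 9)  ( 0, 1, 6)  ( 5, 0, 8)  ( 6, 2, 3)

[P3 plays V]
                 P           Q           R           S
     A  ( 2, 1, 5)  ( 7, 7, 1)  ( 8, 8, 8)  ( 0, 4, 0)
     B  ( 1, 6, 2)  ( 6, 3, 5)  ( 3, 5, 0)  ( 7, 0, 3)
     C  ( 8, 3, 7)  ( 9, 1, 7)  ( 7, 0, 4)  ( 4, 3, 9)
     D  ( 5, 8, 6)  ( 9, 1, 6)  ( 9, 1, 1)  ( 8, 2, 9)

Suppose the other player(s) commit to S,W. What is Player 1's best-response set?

BR_1 = {D}

u_1(A vs S,W) = 3
u_1(B vs S,W) = 2
u_1(C vs S,W) = 1
u_1(D vs S,W) = 6
max payoff 6 at {D}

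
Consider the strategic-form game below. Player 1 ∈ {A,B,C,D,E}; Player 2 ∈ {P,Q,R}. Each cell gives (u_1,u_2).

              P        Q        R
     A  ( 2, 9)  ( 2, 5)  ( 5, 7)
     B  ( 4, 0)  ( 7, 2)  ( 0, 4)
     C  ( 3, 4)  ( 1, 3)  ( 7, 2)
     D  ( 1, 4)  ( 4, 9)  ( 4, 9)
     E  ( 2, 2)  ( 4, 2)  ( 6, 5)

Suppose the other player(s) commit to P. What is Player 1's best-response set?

u_1(A vs P) = 2
u_1(B vs P) = 4
u_1(C vs P) = 3
u_1(D vs P) = 1
u_1(E vs P) = 2
max payoff 4 at {B}

BR_1 = {B}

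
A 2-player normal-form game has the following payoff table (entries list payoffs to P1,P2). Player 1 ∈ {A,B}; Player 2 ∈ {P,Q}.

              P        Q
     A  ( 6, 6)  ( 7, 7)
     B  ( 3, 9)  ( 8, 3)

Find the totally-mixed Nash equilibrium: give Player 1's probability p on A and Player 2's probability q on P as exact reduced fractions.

P1 indiff ⇒ q·6+(1-q)·7 = q·3+(1-q)·8 ⇒ q(3) = (1-q)(1) ⇒ q = 1/4
P2 indiff ⇒ p·6+(1-p)·9 = p·7+(1-p)·3 ⇒ p(-1) = (1-p)(-6) ⇒ p = 6/7

p=6/7, q=1/4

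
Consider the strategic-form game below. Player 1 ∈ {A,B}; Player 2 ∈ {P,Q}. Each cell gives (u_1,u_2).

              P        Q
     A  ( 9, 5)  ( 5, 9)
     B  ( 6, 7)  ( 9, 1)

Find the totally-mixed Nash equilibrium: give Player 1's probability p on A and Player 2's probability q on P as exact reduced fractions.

P1 mixes 3/5 on A; P2 mixes 4/7 on P

P1 indiff ⇒ q·9+(1-q)·5 = q·6+(1-q)·9 ⇒ q(3) = (1-q)(4) ⇒ q = 4/7
P2 indiff ⇒ p·5+(1-p)·7 = p·9+(1-p)·1 ⇒ p(-4) = (1-p)(-6) ⇒ p = 3/5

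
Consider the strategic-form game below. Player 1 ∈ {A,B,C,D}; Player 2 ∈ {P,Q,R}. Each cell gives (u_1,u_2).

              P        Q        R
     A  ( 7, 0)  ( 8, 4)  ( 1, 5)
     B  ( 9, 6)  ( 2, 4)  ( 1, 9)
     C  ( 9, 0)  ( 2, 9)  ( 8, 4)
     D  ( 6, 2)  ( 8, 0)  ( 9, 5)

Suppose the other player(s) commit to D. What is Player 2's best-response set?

argmax u_2 = {R}

u_2(P vs D) = 2
u_2(Q vs D) = 0
u_2(R vs D) = 5
max payoff 5 at {R}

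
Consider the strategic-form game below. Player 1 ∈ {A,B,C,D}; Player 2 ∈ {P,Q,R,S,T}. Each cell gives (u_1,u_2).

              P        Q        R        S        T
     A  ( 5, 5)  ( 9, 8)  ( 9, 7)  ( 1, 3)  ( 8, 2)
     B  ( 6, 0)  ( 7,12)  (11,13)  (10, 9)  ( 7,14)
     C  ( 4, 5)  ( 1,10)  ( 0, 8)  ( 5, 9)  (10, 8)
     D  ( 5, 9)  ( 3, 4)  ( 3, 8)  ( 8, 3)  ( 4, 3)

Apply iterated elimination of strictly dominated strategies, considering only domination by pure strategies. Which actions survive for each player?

IESDS → P1:{A,B,C} P2:{Q,R,T}

P1 drop D (B beats it: P:6>5 Q:7>3 R:11>3 S:10>8 T:7>4)
P2 drop P (Q beats it: A:8>5 B:12>0 C:10>5)
P2 drop S (Q beats it: A:8>3 B:12>9 C:10>9)
P1→{A,B,C} P2→{Q,R,T}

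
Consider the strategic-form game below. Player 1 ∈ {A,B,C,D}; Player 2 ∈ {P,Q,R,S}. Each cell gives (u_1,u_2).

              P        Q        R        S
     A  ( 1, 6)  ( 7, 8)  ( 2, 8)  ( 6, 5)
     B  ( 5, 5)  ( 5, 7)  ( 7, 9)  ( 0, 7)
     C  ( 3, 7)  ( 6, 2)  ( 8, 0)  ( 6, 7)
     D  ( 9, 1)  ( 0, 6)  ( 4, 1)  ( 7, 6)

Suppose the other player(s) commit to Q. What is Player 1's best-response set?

u_1(A vs Q) = 7
u_1(B vs Q) = 5
u_1(C vs Q) = 6
u_1(D vs Q) = 0
max payoff 7 at {A}

BR_1 = {A}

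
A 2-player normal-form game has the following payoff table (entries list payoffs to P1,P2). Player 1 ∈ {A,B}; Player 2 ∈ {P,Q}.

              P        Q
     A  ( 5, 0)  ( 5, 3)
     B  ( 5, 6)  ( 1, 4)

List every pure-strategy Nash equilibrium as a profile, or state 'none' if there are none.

NE set: (A,Q), (B,P)

(A,P): not NE [P2→Q gives 3>0]
(A,Q): NE
(B,P): NE
(B,Q): not NE [P1→A gives 5>1; P2→P gives 6>4]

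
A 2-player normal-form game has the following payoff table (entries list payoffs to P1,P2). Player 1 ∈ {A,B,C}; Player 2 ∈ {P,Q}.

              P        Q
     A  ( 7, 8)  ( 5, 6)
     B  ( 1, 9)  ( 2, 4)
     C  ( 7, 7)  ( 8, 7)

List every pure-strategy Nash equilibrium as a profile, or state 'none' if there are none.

NE set: (A,P), (C,P), (C,Q)

(A,P): NE
(A,Q): not NE [P1→C gives 8>5; P2→P gives 8>6]
(B,P): not NE [P1→C gives 7>1]
(B,Q): not NE [P1→C gives 8>2; P2→P gives 9>4]
(C,P): NE
(C,Q): NE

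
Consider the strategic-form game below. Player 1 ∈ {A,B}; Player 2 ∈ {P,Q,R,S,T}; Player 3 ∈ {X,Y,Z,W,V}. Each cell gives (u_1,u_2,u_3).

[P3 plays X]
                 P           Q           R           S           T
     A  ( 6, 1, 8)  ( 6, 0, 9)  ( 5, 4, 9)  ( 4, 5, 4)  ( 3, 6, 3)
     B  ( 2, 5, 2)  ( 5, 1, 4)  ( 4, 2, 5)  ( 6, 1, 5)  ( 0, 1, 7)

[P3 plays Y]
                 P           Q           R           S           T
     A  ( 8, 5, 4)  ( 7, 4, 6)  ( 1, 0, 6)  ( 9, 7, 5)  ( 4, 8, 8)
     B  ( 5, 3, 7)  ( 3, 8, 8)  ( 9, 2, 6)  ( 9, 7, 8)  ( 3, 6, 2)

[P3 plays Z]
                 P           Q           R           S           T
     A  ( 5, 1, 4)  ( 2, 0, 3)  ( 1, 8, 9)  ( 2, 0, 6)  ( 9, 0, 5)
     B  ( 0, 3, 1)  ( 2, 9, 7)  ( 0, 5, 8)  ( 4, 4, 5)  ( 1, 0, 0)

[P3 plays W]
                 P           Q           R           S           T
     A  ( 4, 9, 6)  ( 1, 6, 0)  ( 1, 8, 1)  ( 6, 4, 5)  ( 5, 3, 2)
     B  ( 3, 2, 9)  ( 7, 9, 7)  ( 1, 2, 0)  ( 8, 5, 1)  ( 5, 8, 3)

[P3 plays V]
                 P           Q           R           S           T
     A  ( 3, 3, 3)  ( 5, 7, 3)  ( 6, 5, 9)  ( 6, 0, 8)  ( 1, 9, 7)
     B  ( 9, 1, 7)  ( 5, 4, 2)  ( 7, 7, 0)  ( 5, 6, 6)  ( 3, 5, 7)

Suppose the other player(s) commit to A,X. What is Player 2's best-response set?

BR_2 = {T}

u_2(P vs A,X) = 1
u_2(Q vs A,X) = 0
u_2(R vs A,X) = 4
u_2(S vs A,X) = 5
u_2(T vs A,X) = 6
max payoff 6 at {T}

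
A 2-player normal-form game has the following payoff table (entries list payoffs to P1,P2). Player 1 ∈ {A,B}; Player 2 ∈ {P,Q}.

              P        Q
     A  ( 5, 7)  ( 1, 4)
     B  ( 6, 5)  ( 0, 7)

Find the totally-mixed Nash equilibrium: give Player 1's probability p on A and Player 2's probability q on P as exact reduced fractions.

(p,q) = (2/5, 1/2)

P1 indiff ⇒ q·5+(1-q)·1 = q·6+(1-q)·0 ⇒ q(-1) = (1-q)(-1) ⇒ q = 1/2
P2 indiff ⇒ p·7+(1-p)·5 = p·4+(1-p)·7 ⇒ p(3) = (1-p)(2) ⇒ p = 2/5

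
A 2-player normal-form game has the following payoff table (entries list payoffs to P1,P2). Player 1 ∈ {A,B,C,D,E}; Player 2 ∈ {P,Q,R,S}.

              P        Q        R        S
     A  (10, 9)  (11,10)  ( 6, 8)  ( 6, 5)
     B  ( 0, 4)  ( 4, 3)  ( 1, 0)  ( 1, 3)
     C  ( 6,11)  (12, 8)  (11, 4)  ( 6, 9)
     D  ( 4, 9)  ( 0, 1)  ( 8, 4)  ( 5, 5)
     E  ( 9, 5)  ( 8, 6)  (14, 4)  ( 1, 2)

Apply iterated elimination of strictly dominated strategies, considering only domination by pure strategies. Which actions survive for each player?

P1 drop B (A beats it: P:10>0 Q:11>4 R:6>1 S:6>1)
P1 drop D (C beats it: P:6>4 Q:12>0 R:11>8 S:6>5)
P2 drop R (P beats it: A:9>8 C:11>4 E:5>4)
P1 drop E (A beats it: P:10>9 Q:11>8 S:6>1)
P2 drop S (P beats it: A:9>5 C:11>9)
P1→{A,C} P2→{P,Q}

Survivors P1:{A,C} P2:{P,Q}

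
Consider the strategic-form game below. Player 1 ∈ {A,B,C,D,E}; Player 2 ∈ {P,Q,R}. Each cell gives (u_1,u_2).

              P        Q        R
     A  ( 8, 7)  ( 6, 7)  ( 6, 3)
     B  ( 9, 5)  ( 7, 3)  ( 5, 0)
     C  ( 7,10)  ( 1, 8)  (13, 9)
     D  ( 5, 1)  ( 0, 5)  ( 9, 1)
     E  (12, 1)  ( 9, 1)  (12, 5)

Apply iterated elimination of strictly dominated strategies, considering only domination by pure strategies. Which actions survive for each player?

P1 drop A (E beats it: P:12>8 Q:9>6 R:12>6)
P1 drop B (E beats it: P:12>9 Q:9>7 R:12>5)
P1 drop D (C beats it: P:7>5 Q:1>0 R:13>9)
P2 drop Q (R beats it: C:9>8 E:5>1)
P1→{C,E} P2→{P,R}

IESDS → P1:{C,E} P2:{P,R}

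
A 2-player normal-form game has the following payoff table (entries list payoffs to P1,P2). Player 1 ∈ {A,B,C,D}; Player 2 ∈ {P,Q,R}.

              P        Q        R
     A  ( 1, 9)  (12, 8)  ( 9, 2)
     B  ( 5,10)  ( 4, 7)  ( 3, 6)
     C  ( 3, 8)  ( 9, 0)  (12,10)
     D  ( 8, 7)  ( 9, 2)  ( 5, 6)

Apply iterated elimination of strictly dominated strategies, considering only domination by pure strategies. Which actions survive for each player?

P1 drop B (D beats it: P:8>5 Q:9>4 R:5>3)
P2 drop Q (P beats it: A:9>8 C:8>0 D:7>2)
P1 drop A (C beats it: P:3>1 R:12>9)
P1→{C,D} P2→{P,R}

Remaining: P1:{C,D} P2:{P,R}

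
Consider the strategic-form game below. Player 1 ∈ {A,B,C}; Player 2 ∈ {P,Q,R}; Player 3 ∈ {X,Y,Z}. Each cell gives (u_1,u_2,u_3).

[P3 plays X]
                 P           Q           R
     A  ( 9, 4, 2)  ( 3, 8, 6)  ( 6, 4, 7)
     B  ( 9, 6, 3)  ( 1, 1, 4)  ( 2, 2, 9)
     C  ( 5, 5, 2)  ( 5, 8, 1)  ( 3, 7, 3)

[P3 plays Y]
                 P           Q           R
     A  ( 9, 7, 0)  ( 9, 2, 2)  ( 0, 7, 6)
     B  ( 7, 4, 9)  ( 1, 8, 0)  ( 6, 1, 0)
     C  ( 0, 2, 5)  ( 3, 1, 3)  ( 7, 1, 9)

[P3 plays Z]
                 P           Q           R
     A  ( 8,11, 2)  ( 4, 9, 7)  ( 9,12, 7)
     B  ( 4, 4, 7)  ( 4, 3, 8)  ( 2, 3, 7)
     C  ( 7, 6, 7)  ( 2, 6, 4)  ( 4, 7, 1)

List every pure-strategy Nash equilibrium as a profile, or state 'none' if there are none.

PSNE = {(A,R,Z)}

(A,P,X): not NE [P2→Q gives 8>4]
(A,P,Y): not NE [P3→Z gives 2>0]
(A,P,Z): not NE [P2→R gives 12>11]
(A,Q,X): not NE [P1→C gives 5>3; P3→Z gives 7>6]
(A,Q,Y): not NE [P2→R gives 7>2; P3→Z gives 7>2]
(A,Q,Z): not NE [P2→R gives 12>9]
(A,R,X): not NE [P2→Q gives 8>4]
(A,R,Y): not NE [P1→C gives 7>0; P3→Z gives 7>6]
(A,R,Z): NE
(B,P,X): not NE [P3→Y gives 9>3]
(B,P,Y): not NE [P1→A gives 9>7; P2→Q gives 8>4]
(B,P,Z): not NE [P1→A gives 8>4; P3→Y gives 9>7]
(B,Q,X): not NE [P1→C gives 5>1; P2→P gives 6>1; P3→Z gives 8>4]
(B,Q,Y): not NE [P1→A gives 9>1; P3→Z gives 8>0]
(B,Q,Z): not NE [P2→P gives 4>3]
(B,R,X): not NE [P1→A gives 6>2; P2→P gives 6>2]
(B,R,Y): not NE [P1→C gives 7>6; P2→Q gives 8>1; P3→X gives 9>0]
(B,R,Z): not NE [P1→A gives 9>2; P2→P gives 4>3; P3→X gives 9>7]
(C,P,X): not NE [P1→B gives 9>5; P2→Q gives 8>5; P3→Z gives 7>2]
(C,P,Y): not NE [P1→A gives 9>0; P3→Z gives 7>5]
(C,P,Z): not NE [P1→A gives 8>7; P2→R gives 7>6]
(C,Q,X): not NE [P3→Z gives 4>1]
(C,Q,Y): not NE [P1→A gives 9>3; P2→P gives 2>1; P3→Z gives 4>3]
(C,Q,Z): not NE [P1→B gives 4>2; P2→R gives 7>6]
(C,R,X): not NE [P1→A gives 6>3; P2→Q gives 8>7; P3→Y gives 9>3]
(C,R,Y): not NE [P2→P gives 2>1]
(C,R,Z): not NE [P1→A gives 9>4; P3→Y gives 9>1]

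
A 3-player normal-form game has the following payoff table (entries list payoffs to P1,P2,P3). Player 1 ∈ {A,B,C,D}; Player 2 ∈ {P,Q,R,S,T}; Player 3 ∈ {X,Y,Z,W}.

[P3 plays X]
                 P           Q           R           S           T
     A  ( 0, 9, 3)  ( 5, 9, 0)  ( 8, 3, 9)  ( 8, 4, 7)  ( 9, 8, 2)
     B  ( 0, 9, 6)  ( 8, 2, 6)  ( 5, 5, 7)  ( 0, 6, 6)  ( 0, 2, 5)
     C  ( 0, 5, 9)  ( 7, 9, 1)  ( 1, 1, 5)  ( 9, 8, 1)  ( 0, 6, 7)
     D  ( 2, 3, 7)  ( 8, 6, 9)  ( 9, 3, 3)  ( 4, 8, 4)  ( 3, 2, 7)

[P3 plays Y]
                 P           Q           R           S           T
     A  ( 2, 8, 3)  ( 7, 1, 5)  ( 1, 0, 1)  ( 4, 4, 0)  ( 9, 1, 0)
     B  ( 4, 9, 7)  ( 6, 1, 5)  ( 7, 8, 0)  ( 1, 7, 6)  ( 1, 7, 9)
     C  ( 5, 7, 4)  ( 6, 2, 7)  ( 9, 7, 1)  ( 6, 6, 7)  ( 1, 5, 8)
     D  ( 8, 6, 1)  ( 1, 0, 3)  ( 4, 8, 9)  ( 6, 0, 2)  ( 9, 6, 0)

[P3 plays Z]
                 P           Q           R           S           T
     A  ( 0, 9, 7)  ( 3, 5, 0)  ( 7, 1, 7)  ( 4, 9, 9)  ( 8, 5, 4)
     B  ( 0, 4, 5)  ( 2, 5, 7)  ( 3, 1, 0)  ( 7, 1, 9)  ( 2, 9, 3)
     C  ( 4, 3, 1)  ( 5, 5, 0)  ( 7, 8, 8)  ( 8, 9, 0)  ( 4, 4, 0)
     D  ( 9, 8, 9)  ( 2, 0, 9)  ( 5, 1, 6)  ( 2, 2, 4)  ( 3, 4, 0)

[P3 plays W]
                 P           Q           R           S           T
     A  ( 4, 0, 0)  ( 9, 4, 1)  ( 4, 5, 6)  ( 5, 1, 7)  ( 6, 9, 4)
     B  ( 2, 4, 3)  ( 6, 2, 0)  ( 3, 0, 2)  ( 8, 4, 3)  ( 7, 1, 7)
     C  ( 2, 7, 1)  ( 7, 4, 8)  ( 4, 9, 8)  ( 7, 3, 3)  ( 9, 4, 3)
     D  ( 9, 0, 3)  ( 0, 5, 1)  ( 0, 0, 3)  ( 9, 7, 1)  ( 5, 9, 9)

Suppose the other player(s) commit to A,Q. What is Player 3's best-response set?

P3 best: {Y}

u_3(X vs A,Q) = 0
u_3(Y vs A,Q) = 5
u_3(Z vs A,Q) = 0
u_3(W vs A,Q) = 1
max payoff 5 at {Y}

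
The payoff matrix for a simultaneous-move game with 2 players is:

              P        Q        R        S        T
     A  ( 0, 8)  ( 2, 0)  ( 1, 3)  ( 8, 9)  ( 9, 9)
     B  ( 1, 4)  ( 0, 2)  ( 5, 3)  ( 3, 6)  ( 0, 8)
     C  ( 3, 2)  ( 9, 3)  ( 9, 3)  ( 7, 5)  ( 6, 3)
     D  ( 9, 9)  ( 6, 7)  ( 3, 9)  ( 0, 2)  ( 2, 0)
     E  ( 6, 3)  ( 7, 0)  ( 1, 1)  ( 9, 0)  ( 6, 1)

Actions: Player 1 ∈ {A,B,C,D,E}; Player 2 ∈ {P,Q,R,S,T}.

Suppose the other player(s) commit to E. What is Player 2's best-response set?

argmax u_2 = {P}

u_2(P vs E) = 3
u_2(Q vs E) = 0
u_2(R vs E) = 1
u_2(S vs E) = 0
u_2(T vs E) = 1
max payoff 3 at {P}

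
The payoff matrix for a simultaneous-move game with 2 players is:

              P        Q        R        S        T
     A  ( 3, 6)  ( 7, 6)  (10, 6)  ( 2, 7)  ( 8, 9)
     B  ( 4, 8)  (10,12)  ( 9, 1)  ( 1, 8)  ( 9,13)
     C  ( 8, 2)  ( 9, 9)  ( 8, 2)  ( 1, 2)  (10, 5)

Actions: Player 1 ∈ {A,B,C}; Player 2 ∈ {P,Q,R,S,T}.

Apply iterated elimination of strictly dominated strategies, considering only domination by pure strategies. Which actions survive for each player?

Remaining: P1:{B,C} P2:{Q,T}

P2 drop P (T beats it: A:9>6 B:13>8 C:5>2)
P2 drop R (T beats it: A:9>6 B:13>1 C:5>2)
P2 drop S (T beats it: A:9>7 B:13>8 C:5>2)
P1 drop A (B beats it: Q:10>7 T:9>8)
P1→{B,C} P2→{Q,T}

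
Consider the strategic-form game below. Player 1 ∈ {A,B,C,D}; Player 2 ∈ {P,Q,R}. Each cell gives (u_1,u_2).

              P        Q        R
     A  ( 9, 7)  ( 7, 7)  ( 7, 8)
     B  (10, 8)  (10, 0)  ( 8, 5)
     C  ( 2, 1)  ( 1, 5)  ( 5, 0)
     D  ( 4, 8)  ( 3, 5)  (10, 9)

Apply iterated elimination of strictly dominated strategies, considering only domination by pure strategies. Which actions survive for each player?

P1 drop A (B beats it: P:10>9 Q:10>7 R:8>7)
P1 drop C (B beats it: P:10>2 Q:10>1 R:8>5)
P2 drop Q (P beats it: B:8>0 D:8>5)
P1→{B,D} P2→{P,R}

Survivors P1:{B,D} P2:{P,R}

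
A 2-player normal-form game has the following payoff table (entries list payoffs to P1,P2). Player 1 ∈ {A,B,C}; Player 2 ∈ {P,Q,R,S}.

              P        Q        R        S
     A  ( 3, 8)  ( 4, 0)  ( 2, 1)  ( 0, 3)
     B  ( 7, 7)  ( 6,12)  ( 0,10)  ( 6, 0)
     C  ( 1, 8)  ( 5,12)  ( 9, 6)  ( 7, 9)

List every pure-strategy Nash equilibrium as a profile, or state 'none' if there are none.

(A,P): not NE [P1→B gives 7>3]
(A,Q): not NE [P1→B gives 6>4; P2→P gives 8>0]
(A,R): not NE [P1→C gives 9>2; P2→P gives 8>1]
(A,S): not NE [P1→C gives 7>0; P2→P gives 8>3]
(B,P): not NE [P2→Q gives 12>7]
(B,Q): NE
(B,R): not NE [P1→C gives 9>0; P2→Q gives 12>10]
(B,S): not NE [P1→C gives 7>6; P2→Q gives 12>0]
(C,P): not NE [P1→B gives 7>1; P2→Q gives 12>8]
(C,Q): not NE [P1→B gives 6>5]
(C,R): not NE [P2→Q gives 12>6]
(C,S): not NE [P2→Q gives 12>9]

PSNE = {(B,Q)}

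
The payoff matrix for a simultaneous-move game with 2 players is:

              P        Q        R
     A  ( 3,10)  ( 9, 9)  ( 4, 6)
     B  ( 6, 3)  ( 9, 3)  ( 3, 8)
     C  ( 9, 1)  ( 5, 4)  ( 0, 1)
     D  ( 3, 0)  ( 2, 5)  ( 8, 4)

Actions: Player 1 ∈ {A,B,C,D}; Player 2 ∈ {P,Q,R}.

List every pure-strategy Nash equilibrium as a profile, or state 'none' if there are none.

(A,P): not NE [P1→C gives 9>3]
(A,Q): not NE [P2→P gives 10>9]
(A,R): not NE [P1→D gives 8>4; P2→P gives 10>6]
(B,P): not NE [P1→C gives 9>6; P2→R gives 8>3]
(B,Q): not NE [P2→R gives 8>3]
(B,R): not NE [P1→D gives 8>3]
(C,P): not NE [P2→Q gives 4>1]
(C,Q): not NE [P1→B gives 9>5]
(C,R): not NE [P1→D gives 8>0; P2→Q gives 4>1]
(D,P): not NE [P1→C gives 9>3; P2→Q gives 5>0]
(D,Q): not NE [P1→B gives 9>2]
(D,R): not NE [P2→Q gives 5>4]

PSNE: ∅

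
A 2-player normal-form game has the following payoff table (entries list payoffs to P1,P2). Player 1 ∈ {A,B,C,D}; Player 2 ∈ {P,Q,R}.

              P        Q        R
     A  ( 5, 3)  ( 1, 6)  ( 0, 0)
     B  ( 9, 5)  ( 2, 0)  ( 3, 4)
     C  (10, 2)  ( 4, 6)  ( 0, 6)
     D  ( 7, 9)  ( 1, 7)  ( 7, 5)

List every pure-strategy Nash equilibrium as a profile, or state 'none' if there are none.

(A,P): not NE [P1→C gives 10>5; P2→Q gives 6>3]
(A,Q): not NE [P1→C gives 4>1]
(A,R): not NE [P1→D gives 7>0; P2→Q gives 6>0]
(B,P): not NE [P1→C gives 10>9]
(B,Q): not NE [P1→C gives 4>2; P2→P gives 5>0]
(B,R): not NE [P1→D gives 7>3; P2→P gives 5>4]
(C,P): not NE [P2→R gives 6>2]
(C,Q): NE
(C,R): not NE [P1→D gives 7>0]
(D,P): not NE [P1→C gives 10>7]
(D,Q): not NE [P1→C gives 4>1; P2→P gives 9>7]
(D,R): not NE [P2→P gives 9>5]

PSNE = {(C,Q)}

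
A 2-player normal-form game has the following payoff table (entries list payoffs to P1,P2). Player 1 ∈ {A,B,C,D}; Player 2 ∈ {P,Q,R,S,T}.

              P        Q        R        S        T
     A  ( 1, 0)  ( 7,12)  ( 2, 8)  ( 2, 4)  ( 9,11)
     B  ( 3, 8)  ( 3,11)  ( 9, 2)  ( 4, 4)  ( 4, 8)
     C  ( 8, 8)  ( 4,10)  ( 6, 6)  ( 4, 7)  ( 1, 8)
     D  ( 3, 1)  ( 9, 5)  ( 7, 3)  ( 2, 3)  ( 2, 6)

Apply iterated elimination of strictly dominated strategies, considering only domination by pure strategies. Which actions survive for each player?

P2 drop P (Q beats it: A:12>0 B:11>8 C:10>8 D:5>1)
P2 drop R (Q beats it: A:12>8 B:11>2 C:10>6 D:5>3)
P2 drop S (Q beats it: A:12>4 B:11>4 C:10>7 D:5>3)
P1 drop B (A beats it: Q:7>3 T:9>4)
P1 drop C (A beats it: Q:7>4 T:9>1)
P1→{A,D} P2→{Q,T}

IESDS → P1:{A,D} P2:{Q,T}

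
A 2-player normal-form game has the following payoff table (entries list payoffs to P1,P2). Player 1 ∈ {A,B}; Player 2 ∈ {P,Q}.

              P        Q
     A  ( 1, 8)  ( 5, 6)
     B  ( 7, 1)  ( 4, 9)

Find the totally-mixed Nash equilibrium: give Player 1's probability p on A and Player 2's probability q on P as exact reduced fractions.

p=4/5, q=1/7

P1 indiff ⇒ q·1+(1-q)·5 = q·7+(1-q)·4 ⇒ q(-6) = (1-q)(-1) ⇒ q = 1/7
P2 indiff ⇒ p·8+(1-p)·1 = p·6+(1-p)·9 ⇒ p(2) = (1-p)(8) ⇒ p = 4/5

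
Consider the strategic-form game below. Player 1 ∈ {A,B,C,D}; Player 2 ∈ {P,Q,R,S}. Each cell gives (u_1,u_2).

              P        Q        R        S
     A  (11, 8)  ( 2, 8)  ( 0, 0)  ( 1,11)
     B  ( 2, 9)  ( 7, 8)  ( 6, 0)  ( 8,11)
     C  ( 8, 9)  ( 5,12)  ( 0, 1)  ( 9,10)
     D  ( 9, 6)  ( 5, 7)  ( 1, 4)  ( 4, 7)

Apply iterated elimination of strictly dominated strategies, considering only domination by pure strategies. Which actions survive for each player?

Remaining: P1:{B,C} P2:{Q,S}

P2 drop P (S beats it: A:11>8 B:11>9 C:10>9 D:7>6)
P1 drop A (B beats it: Q:7>2 R:6>0 S:8>1)
P1 drop D (B beats it: Q:7>5 R:6>1 S:8>4)
P2 drop R (Q beats it: B:8>0 C:12>1)
P1→{B,C} P2→{Q,S}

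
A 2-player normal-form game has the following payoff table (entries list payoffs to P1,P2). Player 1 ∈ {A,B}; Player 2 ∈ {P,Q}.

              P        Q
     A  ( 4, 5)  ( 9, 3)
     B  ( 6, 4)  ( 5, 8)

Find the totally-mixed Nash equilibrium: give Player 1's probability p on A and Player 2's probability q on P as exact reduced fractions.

P1 indiff ⇒ q·4+(1-q)·9 = q·6+(1-q)·5 ⇒ q(-2) = (1-q)(-4) ⇒ q = 2/3
P2 indiff ⇒ p·5+(1-p)·4 = p·3+(1-p)·8 ⇒ p(2) = (1-p)(4) ⇒ p = 2/3

P1 mixes 2/3 on A; P2 mixes 2/3 on P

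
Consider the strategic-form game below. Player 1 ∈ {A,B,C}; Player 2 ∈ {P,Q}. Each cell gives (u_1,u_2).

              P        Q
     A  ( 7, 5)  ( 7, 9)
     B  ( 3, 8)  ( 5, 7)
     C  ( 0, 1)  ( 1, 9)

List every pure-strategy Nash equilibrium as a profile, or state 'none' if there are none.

(A,P): not NE [P2→Q gives 9>5]
(A,Q): NE
(B,P): not NE [P1→A gives 7>3]
(B,Q): not NE [P1→A gives 7>5; P2→P gives 8>7]
(C,P): not NE [P1→A gives 7>0; P2→Q gives 9>1]
(C,Q): not NE [P1→A gives 7>1]

Nash profiles: (A,Q)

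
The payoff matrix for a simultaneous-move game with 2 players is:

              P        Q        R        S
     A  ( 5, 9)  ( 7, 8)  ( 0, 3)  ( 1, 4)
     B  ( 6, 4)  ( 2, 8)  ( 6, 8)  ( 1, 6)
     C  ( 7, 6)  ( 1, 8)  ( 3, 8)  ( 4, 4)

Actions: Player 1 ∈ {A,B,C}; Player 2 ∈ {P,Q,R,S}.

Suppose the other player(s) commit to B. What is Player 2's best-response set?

argmax u_2 = {Q,R}

u_2(P vs B) = 4
u_2(Q vs B) = 8
u_2(R vs B) = 8
u_2(S vs B) = 6
max payoff 8 at {Q,R}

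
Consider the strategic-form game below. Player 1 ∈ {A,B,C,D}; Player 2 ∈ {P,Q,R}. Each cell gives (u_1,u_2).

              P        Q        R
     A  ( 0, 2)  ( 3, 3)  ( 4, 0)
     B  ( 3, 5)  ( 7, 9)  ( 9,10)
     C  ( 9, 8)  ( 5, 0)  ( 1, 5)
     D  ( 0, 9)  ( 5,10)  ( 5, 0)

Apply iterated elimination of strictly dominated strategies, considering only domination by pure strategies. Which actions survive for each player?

IESDS → P1:{B,C} P2:{P,R}

P1 drop A (B beats it: P:3>0 Q:7>3 R:9>4)
P1 drop D (B beats it: P:3>0 Q:7>5 R:9>5)
P2 drop Q (R beats it: B:10>9 C:5>0)
P1→{B,C} P2→{P,R}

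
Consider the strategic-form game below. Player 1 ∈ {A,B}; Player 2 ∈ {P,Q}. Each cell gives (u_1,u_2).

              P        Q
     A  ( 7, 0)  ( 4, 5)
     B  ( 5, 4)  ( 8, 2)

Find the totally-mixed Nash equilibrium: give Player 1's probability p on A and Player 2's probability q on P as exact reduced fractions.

P1 indiff ⇒ q·7+(1-q)·4 = q·5+(1-q)·8 ⇒ q(2) = (1-q)(4) ⇒ q = 2/3
P2 indiff ⇒ p·0+(1-p)·4 = p·5+(1-p)·2 ⇒ p(-5) = (1-p)(-2) ⇒ p = 2/7

p=2/7, q=2/3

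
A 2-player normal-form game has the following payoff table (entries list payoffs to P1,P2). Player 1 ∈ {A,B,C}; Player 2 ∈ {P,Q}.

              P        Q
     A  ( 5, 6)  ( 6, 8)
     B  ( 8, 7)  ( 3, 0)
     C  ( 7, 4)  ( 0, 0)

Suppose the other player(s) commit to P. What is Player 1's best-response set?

P1 best: {B}

u_1(A vs P) = 5
u_1(B vs P) = 8
u_1(C vs P) = 7
max payoff 8 at {B}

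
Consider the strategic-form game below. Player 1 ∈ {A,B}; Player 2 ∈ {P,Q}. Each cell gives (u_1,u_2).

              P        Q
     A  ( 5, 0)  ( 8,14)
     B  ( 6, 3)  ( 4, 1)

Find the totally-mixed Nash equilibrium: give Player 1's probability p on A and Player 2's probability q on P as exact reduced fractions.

p=1/8, q=4/5

P1 indiff ⇒ q·5+(1-q)·8 = q·6+(1-q)·4 ⇒ q(-1) = (1-q)(-4) ⇒ q = 4/5
P2 indiff ⇒ p·0+(1-p)·3 = p·14+(1-p)·1 ⇒ p(-14) = (1-p)(-2) ⇒ p = 1/8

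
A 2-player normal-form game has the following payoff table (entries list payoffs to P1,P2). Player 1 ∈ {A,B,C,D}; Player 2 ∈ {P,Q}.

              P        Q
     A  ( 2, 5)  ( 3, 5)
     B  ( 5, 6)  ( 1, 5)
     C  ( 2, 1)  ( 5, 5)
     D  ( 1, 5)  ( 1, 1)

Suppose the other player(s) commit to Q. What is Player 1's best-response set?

u_1(A vs Q) = 3
u_1(B vs Q) = 1
u_1(C vs Q) = 5
u_1(D vs Q) = 1
max payoff 5 at {C}

BR_1 = {C}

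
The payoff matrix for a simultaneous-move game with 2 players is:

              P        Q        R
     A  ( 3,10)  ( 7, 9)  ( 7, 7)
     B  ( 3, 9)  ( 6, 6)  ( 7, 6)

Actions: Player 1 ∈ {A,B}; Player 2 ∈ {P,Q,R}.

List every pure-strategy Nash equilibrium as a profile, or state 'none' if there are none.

PSNE = {(A,P), (B,P)}

(A,P): NE
(A,Q): not NE [P2→P gives 10>9]
(A,R): not NE [P2→P gives 10>7]
(B,P): NE
(B,Q): not NE [P1→A gives 7>6; P2→P gives 9>6]
(B,R): not NE [P2→P gives 9>6]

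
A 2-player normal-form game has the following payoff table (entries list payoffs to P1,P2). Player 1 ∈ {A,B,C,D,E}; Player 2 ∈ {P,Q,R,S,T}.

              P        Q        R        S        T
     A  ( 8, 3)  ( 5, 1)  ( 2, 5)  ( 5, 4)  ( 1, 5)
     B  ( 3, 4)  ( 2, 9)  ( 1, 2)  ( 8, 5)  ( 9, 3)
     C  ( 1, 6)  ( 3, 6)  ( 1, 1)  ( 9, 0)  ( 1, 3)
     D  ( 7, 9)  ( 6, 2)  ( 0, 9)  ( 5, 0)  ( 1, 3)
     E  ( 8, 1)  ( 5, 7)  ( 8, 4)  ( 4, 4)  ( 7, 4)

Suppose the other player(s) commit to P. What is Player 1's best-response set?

argmax u_1 = {A,E}

u_1(A vs P) = 8
u_1(B vs P) = 3
u_1(C vs P) = 1
u_1(D vs P) = 7
u_1(E vs P) = 8
max payoff 8 at {A,E}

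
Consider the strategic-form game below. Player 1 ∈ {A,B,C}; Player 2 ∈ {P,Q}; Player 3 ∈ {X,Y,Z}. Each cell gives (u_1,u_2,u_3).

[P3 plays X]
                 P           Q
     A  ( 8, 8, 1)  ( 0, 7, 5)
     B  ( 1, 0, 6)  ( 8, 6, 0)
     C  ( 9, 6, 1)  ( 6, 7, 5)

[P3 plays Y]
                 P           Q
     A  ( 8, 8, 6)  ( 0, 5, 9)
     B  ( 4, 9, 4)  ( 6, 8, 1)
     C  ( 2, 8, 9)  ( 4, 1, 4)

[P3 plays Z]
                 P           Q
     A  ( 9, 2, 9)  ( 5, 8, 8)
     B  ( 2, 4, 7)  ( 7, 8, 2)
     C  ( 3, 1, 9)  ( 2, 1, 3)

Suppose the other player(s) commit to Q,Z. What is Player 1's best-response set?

P1 best: {B}

u_1(A vs Q,Z) = 5
u_1(B vs Q,Z) = 7
u_1(C vs Q,Z) = 2
max payoff 7 at {B}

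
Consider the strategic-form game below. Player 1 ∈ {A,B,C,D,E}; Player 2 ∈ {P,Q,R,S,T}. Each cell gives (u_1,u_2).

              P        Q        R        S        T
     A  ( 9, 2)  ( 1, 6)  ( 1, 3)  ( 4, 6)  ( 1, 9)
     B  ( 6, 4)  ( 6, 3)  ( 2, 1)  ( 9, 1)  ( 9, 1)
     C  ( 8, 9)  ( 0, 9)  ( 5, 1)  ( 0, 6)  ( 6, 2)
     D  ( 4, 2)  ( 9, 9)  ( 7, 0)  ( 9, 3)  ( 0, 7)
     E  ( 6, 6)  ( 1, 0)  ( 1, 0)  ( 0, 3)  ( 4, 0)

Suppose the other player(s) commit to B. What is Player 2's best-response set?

P2 best: {P}

u_2(P vs B) = 4
u_2(Q vs B) = 3
u_2(R vs B) = 1
u_2(S vs B) = 1
u_2(T vs B) = 1
max payoff 4 at {P}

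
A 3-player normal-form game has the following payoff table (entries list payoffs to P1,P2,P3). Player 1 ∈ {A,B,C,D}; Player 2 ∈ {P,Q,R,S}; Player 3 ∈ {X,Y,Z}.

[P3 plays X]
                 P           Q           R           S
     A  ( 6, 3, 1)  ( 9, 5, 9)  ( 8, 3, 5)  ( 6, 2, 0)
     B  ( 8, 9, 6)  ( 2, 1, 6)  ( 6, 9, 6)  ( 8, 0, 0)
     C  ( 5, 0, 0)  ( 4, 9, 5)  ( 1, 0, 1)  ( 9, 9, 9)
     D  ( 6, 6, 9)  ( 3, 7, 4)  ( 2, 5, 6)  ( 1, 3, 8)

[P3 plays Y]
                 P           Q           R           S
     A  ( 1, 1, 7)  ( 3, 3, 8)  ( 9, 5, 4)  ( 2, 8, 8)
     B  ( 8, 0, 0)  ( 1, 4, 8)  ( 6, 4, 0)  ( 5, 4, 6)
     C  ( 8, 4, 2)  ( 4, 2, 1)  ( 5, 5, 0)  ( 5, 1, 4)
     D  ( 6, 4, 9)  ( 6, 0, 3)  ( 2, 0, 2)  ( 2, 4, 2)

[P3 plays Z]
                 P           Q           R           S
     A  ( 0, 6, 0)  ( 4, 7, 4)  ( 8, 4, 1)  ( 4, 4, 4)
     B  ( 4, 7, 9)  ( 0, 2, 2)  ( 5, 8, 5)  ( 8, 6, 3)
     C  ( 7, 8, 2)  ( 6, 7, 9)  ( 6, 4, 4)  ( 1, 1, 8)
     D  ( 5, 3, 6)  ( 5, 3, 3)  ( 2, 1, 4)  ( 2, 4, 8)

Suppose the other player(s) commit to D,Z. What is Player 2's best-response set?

BR_2 = {S}

u_2(P vs D,Z) = 3
u_2(Q vs D,Z) = 3
u_2(R vs D,Z) = 1
u_2(S vs D,Z) = 4
max payoff 4 at {S}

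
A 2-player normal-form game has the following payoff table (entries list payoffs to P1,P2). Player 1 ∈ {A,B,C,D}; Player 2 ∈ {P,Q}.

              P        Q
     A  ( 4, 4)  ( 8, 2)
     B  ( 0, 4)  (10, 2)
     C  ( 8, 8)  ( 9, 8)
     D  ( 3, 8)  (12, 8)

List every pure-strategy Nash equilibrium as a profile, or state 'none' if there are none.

NE set: (C,P), (D,Q)

(A,P): not NE [P1→C gives 8>4]
(A,Q): not NE [P1→D gives 12>8; P2→P gives 4>2]
(B,P): not NE [P1→C gives 8>0]
(B,Q): not NE [P1→D gives 12>10; P2→P gives 4>2]
(C,P): NE
(C,Q): not NE [P1→D gives 12>9]
(D,P): not NE [P1→C gives 8>3]
(D,Q): NE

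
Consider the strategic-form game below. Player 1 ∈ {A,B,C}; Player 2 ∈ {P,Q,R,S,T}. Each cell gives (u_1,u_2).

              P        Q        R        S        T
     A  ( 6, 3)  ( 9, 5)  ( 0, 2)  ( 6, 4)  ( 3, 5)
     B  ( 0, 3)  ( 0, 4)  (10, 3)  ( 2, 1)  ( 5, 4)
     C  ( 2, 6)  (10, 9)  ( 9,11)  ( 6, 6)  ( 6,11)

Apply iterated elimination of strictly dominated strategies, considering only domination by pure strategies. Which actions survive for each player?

Survivors P1:{B,C} P2:{Q,R,T}

P2 drop P (Q beats it: A:5>3 B:4>3 C:9>6)
P2 drop S (Q beats it: A:5>4 B:4>1 C:9>6)
P1 drop A (C beats it: Q:10>9 R:9>0 T:6>3)
P1→{B,C} P2→{Q,R,T}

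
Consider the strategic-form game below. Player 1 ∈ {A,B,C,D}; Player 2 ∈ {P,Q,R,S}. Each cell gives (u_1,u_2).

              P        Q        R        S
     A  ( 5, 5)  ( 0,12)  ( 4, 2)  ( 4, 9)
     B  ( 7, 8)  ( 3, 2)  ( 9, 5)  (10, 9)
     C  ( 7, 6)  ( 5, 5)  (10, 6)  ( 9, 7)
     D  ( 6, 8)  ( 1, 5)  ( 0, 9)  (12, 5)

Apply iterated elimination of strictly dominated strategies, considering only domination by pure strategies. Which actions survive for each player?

P1 drop A (B beats it: P:7>5 Q:3>0 R:9>4 S:10>4)
P2 drop Q (P beats it: B:8>2 C:6>5 D:8>5)
P1→{B,C,D} P2→{P,R,S}

Survivors P1:{B,C,D} P2:{P,R,S}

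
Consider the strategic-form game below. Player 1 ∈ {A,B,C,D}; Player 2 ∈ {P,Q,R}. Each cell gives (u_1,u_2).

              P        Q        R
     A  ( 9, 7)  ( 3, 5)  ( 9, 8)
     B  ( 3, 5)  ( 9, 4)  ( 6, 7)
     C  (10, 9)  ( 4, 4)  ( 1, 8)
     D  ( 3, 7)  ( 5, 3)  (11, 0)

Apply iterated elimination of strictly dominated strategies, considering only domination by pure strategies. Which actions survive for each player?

Remaining: P1:{A,C,D} P2:{P,R}

P2 drop Q (P beats it: A:7>5 B:5>4 C:9>4 D:7>3)
P1 drop B (A beats it: P:9>3 R:9>6)
P1→{A,C,D} P2→{P,R}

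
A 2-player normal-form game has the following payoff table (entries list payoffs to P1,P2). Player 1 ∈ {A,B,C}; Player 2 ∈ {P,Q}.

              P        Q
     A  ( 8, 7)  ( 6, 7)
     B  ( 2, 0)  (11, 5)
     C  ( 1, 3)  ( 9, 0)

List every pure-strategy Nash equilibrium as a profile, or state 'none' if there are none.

(A,P): NE
(A,Q): not NE [P1→B gives 11>6]
(B,P): not NE [P1→A gives 8>2; P2→Q gives 5>0]
(B,Q): NE
(C,P): not NE [P1→A gives 8>1]
(C,Q): not NE [P1→B gives 11>9; P2→P gives 3>0]

Nash profiles: (A,P), (B,Q)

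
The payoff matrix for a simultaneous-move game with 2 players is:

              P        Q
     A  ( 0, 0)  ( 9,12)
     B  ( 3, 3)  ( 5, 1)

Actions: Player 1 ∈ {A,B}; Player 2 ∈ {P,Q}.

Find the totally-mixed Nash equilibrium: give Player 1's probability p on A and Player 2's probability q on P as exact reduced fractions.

P1 indiff ⇒ q·0+(1-q)·9 = q·3+(1-q)·5 ⇒ q(-3) = (1-q)(-4) ⇒ q = 4/7
P2 indiff ⇒ p·0+(1-p)·3 = p·12+(1-p)·1 ⇒ p(-12) = (1-p)(-2) ⇒ p = 1/7

(p,q) = (1/7, 4/7)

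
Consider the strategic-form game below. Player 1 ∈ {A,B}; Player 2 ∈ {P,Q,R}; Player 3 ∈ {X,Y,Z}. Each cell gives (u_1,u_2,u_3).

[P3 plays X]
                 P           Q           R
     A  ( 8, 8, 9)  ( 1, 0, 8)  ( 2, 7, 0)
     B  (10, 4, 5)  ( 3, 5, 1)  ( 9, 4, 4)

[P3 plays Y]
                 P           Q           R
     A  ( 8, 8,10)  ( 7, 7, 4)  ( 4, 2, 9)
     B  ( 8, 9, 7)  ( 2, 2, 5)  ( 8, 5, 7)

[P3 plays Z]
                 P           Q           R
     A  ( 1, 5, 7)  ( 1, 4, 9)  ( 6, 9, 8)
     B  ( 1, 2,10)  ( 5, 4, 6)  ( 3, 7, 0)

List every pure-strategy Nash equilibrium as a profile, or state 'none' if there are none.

Nash profiles: (A,P,Y)

(A,P,X): not NE [P1→B gives 10>8; P3→Y gives 10>9]
(A,P,Y): NE
(A,P,Z): not NE [P2→R gives 9>5; P3→Y gives 10>7]
(A,Q,X): not NE [P1→B gives 3>1; P2→P gives 8>0; P3→Z gives 9>8]
(A,Q,Y): not NE [P2→P gives 8>7; P3→Z gives 9>4]
(A,Q,Z): not NE [P1→B gives 5>1; P2→R gives 9>4]
(A,R,X): not NE [P1→B gives 9>2; P2→P gives 8>7; P3→Y gives 9>0]
(A,R,Y): not NE [P1→B gives 8>4; P2→P gives 8>2]
(A,R,Z): not NE [P3→Y gives 9>8]
(B,P,X): not NE [P2→Q gives 5>4; P3→Z gives 10>5]
(B,P,Y): not NE [P3→Z gives 10>7]
(B,P,Z): not NE [P2→R gives 7>2]
(B,Q,X): not NE [P3→Z gives 6>1]
(B,Q,Y): not NE [P1→A gives 7>2; P2→P gives 9>2; P3→Z gives 6>5]
(B,Q,Z): not NE [P2→R gives 7>4]
(B,R,X): not NE [P2→Q gives 5>4; P3→Y gives 7>4]
(B,R,Y): not NE [P2→P gives 9>5]
(B,R,Z): not NE [P1→A gives 6>3; P3→Y gives 7>0]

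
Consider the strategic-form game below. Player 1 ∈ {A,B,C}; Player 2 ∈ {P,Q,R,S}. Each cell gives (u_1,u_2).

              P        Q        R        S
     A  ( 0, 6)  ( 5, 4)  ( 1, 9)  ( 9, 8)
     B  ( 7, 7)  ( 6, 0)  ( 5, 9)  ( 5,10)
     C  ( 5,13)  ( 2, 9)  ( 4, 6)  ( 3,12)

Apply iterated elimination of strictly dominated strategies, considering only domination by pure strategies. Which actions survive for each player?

P1 drop C (B beats it: P:7>5 Q:6>2 R:5>4 S:5>3)
P2 drop P (R beats it: A:9>6 B:9>7)
P2 drop Q (R beats it: A:9>4 B:9>0)
P1→{A,B} P2→{R,S}

Survivors P1:{A,B} P2:{R,S}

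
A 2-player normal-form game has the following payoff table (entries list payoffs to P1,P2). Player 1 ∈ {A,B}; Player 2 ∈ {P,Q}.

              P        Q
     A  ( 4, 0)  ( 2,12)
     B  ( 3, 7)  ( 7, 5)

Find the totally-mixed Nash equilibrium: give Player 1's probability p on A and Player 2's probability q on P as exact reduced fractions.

(p,q) = (1/7, 5/6)

P1 indiff ⇒ q·4+(1-q)·2 = q·3+(1-q)·7 ⇒ q(1) = (1-q)(5) ⇒ q = 5/6
P2 indiff ⇒ p·0+(1-p)·7 = p·12+(1-p)·5 ⇒ p(-12) = (1-p)(-2) ⇒ p = 1/7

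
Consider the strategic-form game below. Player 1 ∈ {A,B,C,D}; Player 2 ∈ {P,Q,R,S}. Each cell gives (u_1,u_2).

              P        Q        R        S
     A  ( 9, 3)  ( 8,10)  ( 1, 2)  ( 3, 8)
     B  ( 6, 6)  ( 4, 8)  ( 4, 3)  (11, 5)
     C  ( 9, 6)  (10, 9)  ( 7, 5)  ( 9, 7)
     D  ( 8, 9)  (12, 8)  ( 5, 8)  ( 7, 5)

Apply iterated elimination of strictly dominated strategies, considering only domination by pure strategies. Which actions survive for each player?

Remaining: P1:{A,C,D} P2:{P,Q}

P2 drop R (P beats it: A:3>2 B:6>3 C:6>5 D:9>8)
P2 drop S (Q beats it: A:10>8 B:8>5 C:9>7 D:8>5)
P1 drop B (A beats it: P:9>6 Q:8>4)
P1→{A,C,D} P2→{P,Q}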